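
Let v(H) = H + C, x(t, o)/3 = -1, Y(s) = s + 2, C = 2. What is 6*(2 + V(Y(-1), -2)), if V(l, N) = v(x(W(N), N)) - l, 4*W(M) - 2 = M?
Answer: 0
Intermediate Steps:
W(M) = ½ + M/4
Y(s) = 2 + s
x(t, o) = -3 (x(t, o) = 3*(-1) = -3)
v(H) = 2 + H (v(H) = H + 2 = 2 + H)
V(l, N) = -1 - l (V(l, N) = (2 - 3) - l = -1 - l)
6*(2 + V(Y(-1), -2)) = 6*(2 + (-1 - (2 - 1))) = 6*(2 + (-1 - 1*1)) = 6*(2 + (-1 - 1)) = 6*(2 - 2) = 6*0 = 0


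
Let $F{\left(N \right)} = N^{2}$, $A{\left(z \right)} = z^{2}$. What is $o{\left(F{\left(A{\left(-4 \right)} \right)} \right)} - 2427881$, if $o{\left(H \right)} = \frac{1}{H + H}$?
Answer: $- \frac{1243075071}{512} \approx -2.4279 \cdot 10^{6}$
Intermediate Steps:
$o{\left(H \right)} = \frac{1}{2 H}$
$o{\left(F{\left(A{\left(-4 \right)} \right)} \right)} - 2427881 = \frac{1}{2 \left(\left(-4\right)^{2}\right)^{2}} - 2427881 = \frac{1}{2 \cdot 16^{2}} - 2427881 = \frac{1}{2 \cdot 256} - 2427881 = \frac{1}{2} \cdot \frac{1}{256} - 2427881 = \frac{1}{512} - 2427881 = - \frac{1243075071}{512}$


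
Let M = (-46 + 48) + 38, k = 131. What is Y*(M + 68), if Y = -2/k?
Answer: -216/131 ≈ -1.6489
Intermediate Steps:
M = 40 (M = 2 + 38 = 40)
Y = -2/131 ≈ -0.015267
Y*(M + 68) = -2*(40 + 68)/131 = -2/131*108 = -216/131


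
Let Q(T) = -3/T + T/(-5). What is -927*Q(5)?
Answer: 7416/5 ≈ 1483.2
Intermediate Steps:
Q(T) = -3/T - T/5 (Q(T) = -3/T + T*(-⅕) = -3/T - T/5)
-927*Q(5) = -927*(-3/5 - ⅕*5) = -927*(-3*⅕ - 1) = -927*(-⅗ - 1) = -927*(-8/5) = 7416/5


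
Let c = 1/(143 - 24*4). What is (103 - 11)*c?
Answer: 92/47 ≈ 1.9574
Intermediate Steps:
c = 1/47 (c = 1/(143 - 96) = 1/47 ≈ 0.021277)
(103 - 11)*c = (103 - 11)*(1/47) = 92*(1/47) = 92/47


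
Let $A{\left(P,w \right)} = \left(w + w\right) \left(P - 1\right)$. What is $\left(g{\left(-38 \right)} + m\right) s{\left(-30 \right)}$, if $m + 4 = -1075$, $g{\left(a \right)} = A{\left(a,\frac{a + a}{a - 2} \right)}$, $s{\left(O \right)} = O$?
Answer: $36816$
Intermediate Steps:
$A{\left(P,w \right)} = 2 w \left(-1 + P\right)$
$g{\left(a \right)} = \frac{4 a \left(-1 + a\right)}{-2 + a}$ ($g{\left(a \right)} = 2 \frac{a + a}{a - 2} \left(-1 + a\right) = 2 \frac{2 a}{-2 + a} \left(-1 + a\right) = \frac{4 a \left(-1 + a\right)}{-2 + a}$)
$m = -1079$ ($m = -4 - 1075 = -1079$)
$\left(g{\left(-38 \right)} + m\right) s{\left(-30 \right)} = \left(4 \left(-38\right) \frac{1}{-2 - 38} \left(-1 - 38\right) - 1079\right) \left(-30\right) = \left(4 \left(-38\right) \frac{1}{-40} \left(-39\right) - 1079\right) \left(-30\right) = \left(4 \left(-38\right) \left(- \frac{1}{40}\right) \left(-39\right) - 1079\right) \left(-30\right) = \left(- \frac{741}{5} - 1079\right) \left(-30\right) = \left(- \frac{6136}{5}\right) \left(-30\right) = 36816$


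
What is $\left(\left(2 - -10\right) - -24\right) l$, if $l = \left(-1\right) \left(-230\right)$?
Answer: $8280$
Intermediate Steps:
$l = 230$
$\left(\left(2 - -10\right) - -24\right) l = \left(\left(2 - -10\right) - -24\right) 230 = \left(\left(2 + 10\right) + 24\right) 230 = \left(12 + 24\right) 230 = 36 \cdot 230 = 8280$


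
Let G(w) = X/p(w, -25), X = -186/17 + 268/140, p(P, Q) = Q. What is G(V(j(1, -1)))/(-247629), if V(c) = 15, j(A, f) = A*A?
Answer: -5371/3683481375 ≈ -1.4581e-6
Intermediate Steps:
j(A, f) = A**2
X = -5371/595 (X = -186*1/17 + 268*(1/140) = -186/17 + 67/35 = -5371/595 ≈ -9.0269)
G(w) = 5371/14875 (G(w) = -5371/595/(-25) = -5371/595*(-1/25) = 5371/14875)
G(V(j(1, -1)))/(-247629) = (5371/14875)/(-247629) = (5371/14875)*(-1/247629) = -5371/3683481375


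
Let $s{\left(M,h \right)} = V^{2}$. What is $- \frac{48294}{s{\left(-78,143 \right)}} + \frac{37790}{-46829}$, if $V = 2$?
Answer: $- \frac{1130855443}{93658} \approx -12074.0$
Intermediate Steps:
$s{\left(M,h \right)} = 4$ ($s{\left(M,h \right)} = 2^{2} = 4$)
$- \frac{48294}{s{\left(-78,143 \right)}} + \frac{37790}{-46829} = - \frac{48294}{4} + \frac{37790}{-46829} = \left(-48294\right) \frac{1}{4} + 37790 \left(- \frac{1}{46829}\right) = - \frac{24147}{2} - \frac{37790}{46829} = - \frac{1130855443}{93658}$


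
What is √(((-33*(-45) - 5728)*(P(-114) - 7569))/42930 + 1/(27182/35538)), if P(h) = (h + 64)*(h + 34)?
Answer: √1488006984899243410/64829070 ≈ 18.816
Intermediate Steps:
P(h) = (34 + h)*(64 + h) (P(h) = (64 + h)*(34 + h) = (34 + h)*(64 + h))
√(((-33*(-45) - 5728)*(P(-114) - 7569))/42930 + 1/(27182/35538)) = √(((-33*(-45) - 5728)*((2176 + (-114)² + 98*(-114)) - 7569))/42930 + 1/(27182/35538)) = √(((1485 - 5728)*((2176 + 12996 - 11172) - 7569))*(1/42930) + 1/(27182*(1/35538))) = √(-4243*(4000 - 7569)*(1/42930) + 1/(13591/17769)) = √(-4243*(-3569)*(1/42930) + 17769/13591) = √(15143267*(1/42930) + 17769/13591) = √(15143267/42930 + 17769/13591) = √(206574964967/583461630) = √1488006984899243410/64829070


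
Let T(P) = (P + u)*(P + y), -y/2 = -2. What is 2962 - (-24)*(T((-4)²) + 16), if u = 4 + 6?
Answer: 15826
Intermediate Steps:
y = 4 (y = -2*(-2) = 4)
u = 10
T(P) = (4 + P)*(10 + P) (T(P) = (P + 10)*(P + 4) = (10 + P)*(4 + P) = (4 + P)*(10 + P))
2962 - (-24)*(T((-4)²) + 16) = 2962 - (-24)*((40 + ((-4)²)² + 14*(-4)²) + 16) = 2962 - (-24)*((40 + 16² + 14*16) + 16) = 2962 - (-24)*((40 + 256 + 224) + 16) = 2962 - (-24)*(520 + 16) = 2962 - (-24)*536 = 2962 - 1*(-12864) = 2962 + 12864 = 15826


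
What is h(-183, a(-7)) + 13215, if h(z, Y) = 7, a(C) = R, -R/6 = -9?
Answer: 13222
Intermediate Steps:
R = 54 (R = -6*(-9) = 54)
a(C) = 54
h(-183, a(-7)) + 13215 = 7 + 13215 = 13222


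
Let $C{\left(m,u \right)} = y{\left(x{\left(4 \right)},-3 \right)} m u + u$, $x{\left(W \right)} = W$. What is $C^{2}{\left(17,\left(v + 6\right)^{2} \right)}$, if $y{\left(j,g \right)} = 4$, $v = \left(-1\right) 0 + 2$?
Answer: $19501056$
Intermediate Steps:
$v = 2$ ($v = 0 + 2 = 2$)
$C{\left(m,u \right)} = u + 4 m u$ ($C{\left(m,u \right)} = 4 m u + u = u + 4 m u$)
$C^{2}{\left(17,\left(v + 6\right)^{2} \right)} = \left(\left(2 + 6\right)^{2} \left(1 + 4 \cdot 17\right)\right)^{2} = \left(8^{2} \left(1 + 68\right)\right)^{2} = \left(64 \cdot 69\right)^{2} = 4416^{2} = 19501056$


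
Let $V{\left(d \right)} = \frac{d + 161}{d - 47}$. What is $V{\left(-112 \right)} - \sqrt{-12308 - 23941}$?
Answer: $- \frac{49}{159} - i \sqrt{36249} \approx -0.30818 - 190.39 i$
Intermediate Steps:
$V{\left(d \right)} = \frac{161 + d}{-47 + d}$
$V{\left(-112 \right)} - \sqrt{-12308 - 23941} = \frac{161 - 112}{-47 - 112} - \sqrt{-12308 - 23941} = \frac{1}{-159} \cdot 49 - \sqrt{-36249} = \left(- \frac{1}{159}\right) 49 - i \sqrt{36249} = - \frac{49}{159} - i \sqrt{36249}$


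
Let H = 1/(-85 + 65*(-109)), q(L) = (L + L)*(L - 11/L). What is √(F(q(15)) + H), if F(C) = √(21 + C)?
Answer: √(-7170 + 51408900*√449)/7170 ≈ 4.6032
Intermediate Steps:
q(L) = 2*L*(L - 11/L) (q(L) = (2*L)*(L - 11/L) = 2*L*(L - 11/L))
H = -1/7170 (H = 1/(-85 - 7085) = 1/(-7170) = -1/7170 ≈ -0.00013947)
√(F(q(15)) + H) = √(√(21 + (-22 + 2*15²)) - 1/7170) = √(√(21 + (-22 + 2*225)) - 1/7170) = √(√(21 + (-22 + 450)) - 1/7170) = √(√(21 + 428) - 1/7170) = √(√449 - 1/7170) = √(-1/7170 + √449)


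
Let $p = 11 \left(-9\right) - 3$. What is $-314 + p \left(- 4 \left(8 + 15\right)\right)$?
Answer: $9070$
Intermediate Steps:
$p = -102$ ($p = -99 - 3 = -102$)
$-314 + p \left(- 4 \left(8 + 15\right)\right) = -314 - 102 \left(- 4 \left(8 + 15\right)\right) = -314 - 102 \left(\left(-4\right) 23\right) = -314 - -9384 = -314 + 9384 = 9070$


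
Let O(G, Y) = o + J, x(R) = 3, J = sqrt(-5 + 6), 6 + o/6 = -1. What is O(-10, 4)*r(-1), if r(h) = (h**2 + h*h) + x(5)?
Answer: -205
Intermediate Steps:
o = -42 (o = -36 + 6*(-1) = -36 - 6 = -42)
J = 1 (J = sqrt(1) = 1)
O(G, Y) = -41 (O(G, Y) = -42 + 1 = -41)
r(h) = 3 + 2*h**2 (r(h) = (h**2 + h*h) + 3 = (h**2 + h**2) + 3 = 2*h**2 + 3 = 3 + 2*h**2)
O(-10, 4)*r(-1) = -41*(3 + 2*(-1)**2) = -41*(3 + 2*1) = -41*(3 + 2) = -41*5 = -205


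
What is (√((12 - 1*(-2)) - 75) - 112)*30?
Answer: -3360 + 30*I*√61 ≈ -3360.0 + 234.31*I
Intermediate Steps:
(√((12 - 1*(-2)) - 75) - 112)*30 = (√((12 + 2) - 75) - 112)*30 = (√(14 - 75) - 112)*30 = (√(-61) - 112)*30 = (I*√61 - 112)*30 = (-112 + I*√61)*30 = -3360 + 30*I*√61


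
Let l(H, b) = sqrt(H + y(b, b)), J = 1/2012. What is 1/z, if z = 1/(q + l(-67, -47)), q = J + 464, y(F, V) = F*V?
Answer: 933569/2012 + 3*sqrt(238) ≈ 510.28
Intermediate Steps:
J = 1/2012 ≈ 0.00049702
l(H, b) = sqrt(H + b**2) (l(H, b) = sqrt(H + b*b) = sqrt(H + b**2))
q = 933569/2012 (q = 1/2012 + 464 = 933569/2012 ≈ 464.00)
z = 1/(933569/2012 + 3*sqrt(238)) (z = 1/(933569/2012 + sqrt(-67 + (-47)**2)) = 1/(933569/2012 + sqrt(-67 + 2209)) = 1/(933569/2012 + sqrt(2142)) = 1/(933569/2012 + 3*sqrt(238)) ≈ 0.0019597)
1/z = 1/(268334404/123268564759 - 12144432*sqrt(238)/862879953313)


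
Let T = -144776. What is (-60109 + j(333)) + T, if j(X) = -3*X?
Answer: -205884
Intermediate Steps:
(-60109 + j(333)) + T = (-60109 - 3*333) - 144776 = (-60109 - 999) - 144776 = -61108 - 144776 = -205884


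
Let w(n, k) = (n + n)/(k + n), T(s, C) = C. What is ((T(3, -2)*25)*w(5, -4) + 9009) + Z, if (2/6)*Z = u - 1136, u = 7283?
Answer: 26950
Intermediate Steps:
Z = 18441 (Z = 3*(7283 - 1136) = 3*6147 = 18441)
w(n, k) = 2*n/(k + n) (w(n, k) = (2*n)/(k + n) = 2*n/(k + n))
((T(3, -2)*25)*w(5, -4) + 9009) + Z = ((-2*25)*(2*5/(-4 + 5)) + 9009) + 18441 = (-100*5/1 + 9009) + 18441 = (-100*5 + 9009) + 18441 = (-50*10 + 9009) + 18441 = (-500 + 9009) + 18441 = 8509 + 18441 = 26950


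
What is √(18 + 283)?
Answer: √301 ≈ 17.349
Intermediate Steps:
√(18 + 283) = √301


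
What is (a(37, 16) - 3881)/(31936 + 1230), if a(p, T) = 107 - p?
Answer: -37/322 ≈ -0.11491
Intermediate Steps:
(a(37, 16) - 3881)/(31936 + 1230) = ((107 - 1*37) - 3881)/(31936 + 1230) = ((107 - 37) - 3881)/33166 = (70 - 3881)*(1/33166) = -3811*1/33166 = -37/322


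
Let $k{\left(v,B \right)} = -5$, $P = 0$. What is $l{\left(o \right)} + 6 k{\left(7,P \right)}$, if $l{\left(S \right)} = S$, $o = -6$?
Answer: $-36$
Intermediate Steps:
$l{\left(o \right)} + 6 k{\left(7,P \right)} = -6 + 6 \left(-5\right) = -6 - 30 = -36$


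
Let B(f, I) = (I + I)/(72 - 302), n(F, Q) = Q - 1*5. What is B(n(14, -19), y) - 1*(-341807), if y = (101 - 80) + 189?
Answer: 7861519/23 ≈ 3.4181e+5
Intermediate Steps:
n(F, Q) = -5 + Q (n(F, Q) = Q - 5 = -5 + Q)
y = 210 (y = 21 + 189 = 210)
B(f, I) = -I/115 (B(f, I) = (2*I)/(-230) = (2*I)*(-1/230) = -I/115)
B(n(14, -19), y) - 1*(-341807) = -1/115*210 - 1*(-341807) = -42/23 + 341807 = 7861519/23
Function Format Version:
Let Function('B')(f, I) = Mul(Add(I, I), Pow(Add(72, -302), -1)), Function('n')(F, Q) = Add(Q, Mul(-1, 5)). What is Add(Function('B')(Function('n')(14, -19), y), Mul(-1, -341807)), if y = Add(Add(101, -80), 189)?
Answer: Rational(7861519, 23) ≈ 3.4181e+5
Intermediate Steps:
Function('n')(F, Q) = Add(-5, Q) (Function('n')(F, Q) = Add(Q, -5) = Add(-5, Q))
y = 210 (y = Add(21, 189) = 210)
Function('B')(f, I) = Mul(Rational(-1, 115), I) (Function('B')(f, I) = Mul(Mul(2, I), Pow(-230, -1)) = Mul(Mul(2, I), Rational(-1, 230)) = Mul(Rational(-1, 115), I))
Add(Function('B')(Function('n')(14, -19), y), Mul(-1, -341807)) = Add(Mul(Rational(-1, 115), 210), Mul(-1, -341807)) = Add(Rational(-42, 23), 341807) = Rational(7861519, 23)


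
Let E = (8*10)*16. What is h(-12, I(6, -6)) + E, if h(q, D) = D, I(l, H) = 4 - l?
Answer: 1278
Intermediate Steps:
E = 1280 (E = 80*16 = 1280)
h(-12, I(6, -6)) + E = (4 - 1*6) + 1280 = (4 - 6) + 1280 = -2 + 1280 = 1278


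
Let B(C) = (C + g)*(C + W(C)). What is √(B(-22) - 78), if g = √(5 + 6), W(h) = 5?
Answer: √(296 - 17*√11) ≈ 15.480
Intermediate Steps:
g = √11 ≈ 3.3166
B(C) = (5 + C)*(C + √11) (B(C) = (C + √11)*(C + 5) = (C + √11)*(5 + C) = (5 + C)*(C + √11))
√(B(-22) - 78) = √(((-22)² + 5*(-22) + 5*√11 - 22*√11) - 78) = √((484 - 110 + 5*√11 - 22*√11) - 78) = √((374 - 17*√11) - 78) = √(296 - 17*√11)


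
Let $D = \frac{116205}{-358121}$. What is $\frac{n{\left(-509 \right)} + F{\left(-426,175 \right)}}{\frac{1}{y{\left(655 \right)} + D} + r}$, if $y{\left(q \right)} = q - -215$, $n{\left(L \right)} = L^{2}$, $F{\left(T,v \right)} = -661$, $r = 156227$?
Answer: $\frac{20121166844325}{12164188358969} \approx 1.6541$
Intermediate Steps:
$y{\left(q \right)} = 215 + q$ ($y{\left(q \right)} = q + 215 = 215 + q$)
$D = - \frac{116205}{358121}$ ($D = 116205 \left(- \frac{1}{358121}\right) = - \frac{116205}{358121} \approx -0.32449$)
$\frac{n{\left(-509 \right)} + F{\left(-426,175 \right)}}{\frac{1}{y{\left(655 \right)} + D} + r} = \frac{\left(-509\right)^{2} - 661}{\frac{1}{\left(215 + 655\right) - \frac{116205}{358121}} + 156227} = \frac{259081 - 661}{\frac{1}{870 - \frac{116205}{358121}} + 156227} = \frac{258420}{\frac{1}{\frac{311449065}{358121}} + 156227} = \frac{258420}{\frac{358121}{311449065} + 156227} = \frac{258420}{\frac{48656753435876}{311449065}} = 258420 \cdot \frac{311449065}{48656753435876} = \frac{20121166844325}{12164188358969}$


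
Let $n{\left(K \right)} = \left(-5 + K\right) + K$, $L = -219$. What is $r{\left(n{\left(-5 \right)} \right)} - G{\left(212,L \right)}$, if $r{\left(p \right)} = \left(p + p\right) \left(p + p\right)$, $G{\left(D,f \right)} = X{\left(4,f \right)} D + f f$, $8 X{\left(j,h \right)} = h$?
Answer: $- \frac{82515}{2} \approx -41258.0$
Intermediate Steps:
$X{\left(j,h \right)} = \frac{h}{8}$
$G{\left(D,f \right)} = f^{2} + \frac{D f}{8}$ ($G{\left(D,f \right)} = \frac{f}{8} D + f f = \frac{D f}{8} + f^{2} = f^{2} + \frac{D f}{8}$)
$n{\left(K \right)} = -5 + 2 K$
$r{\left(p \right)} = 4 p^{2}$ ($r{\left(p \right)} = 2 p 2 p = 4 p^{2}$)
$r{\left(n{\left(-5 \right)} \right)} - G{\left(212,L \right)} = 4 \left(-5 + 2 \left(-5\right)\right)^{2} - \frac{1}{8} \left(-219\right) \left(212 + 8 \left(-219\right)\right) = 4 \left(-5 - 10\right)^{2} - \frac{1}{8} \left(-219\right) \left(212 - 1752\right) = 4 \left(-15\right)^{2} - \frac{1}{8} \left(-219\right) \left(-1540\right) = 4 \cdot 225 - \frac{84315}{2} = 900 - \frac{84315}{2} = - \frac{82515}{2}$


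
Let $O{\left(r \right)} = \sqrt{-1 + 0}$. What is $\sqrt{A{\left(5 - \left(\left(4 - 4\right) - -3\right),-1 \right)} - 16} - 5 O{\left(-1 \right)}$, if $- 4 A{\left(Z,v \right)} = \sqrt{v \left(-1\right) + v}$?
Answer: $- i \approx - 1.0 i$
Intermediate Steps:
$A{\left(Z,v \right)} = 0$ ($A{\left(Z,v \right)} = - \frac{\sqrt{v \left(-1\right) + v}}{4} = - \frac{\sqrt{- v + v}}{4} = - \frac{\sqrt{0}}{4} = \left(- \frac{1}{4}\right) 0 = 0$)
$O{\left(r \right)} = i$ ($O{\left(r \right)} = \sqrt{-1} = i$)
$\sqrt{A{\left(5 - \left(\left(4 - 4\right) - -3\right),-1 \right)} - 16} - 5 O{\left(-1 \right)} = \sqrt{0 - 16} - 5 i = \sqrt{-16} - 5 i = 4 i - 5 i = - i$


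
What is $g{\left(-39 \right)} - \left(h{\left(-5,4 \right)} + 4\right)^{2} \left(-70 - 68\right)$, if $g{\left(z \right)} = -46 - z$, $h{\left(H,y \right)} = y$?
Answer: $8825$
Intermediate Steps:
$g{\left(-39 \right)} - \left(h{\left(-5,4 \right)} + 4\right)^{2} \left(-70 - 68\right) = \left(-46 - -39\right) - \left(4 + 4\right)^{2} \left(-70 - 68\right) = \left(-46 + 39\right) - 8^{2} \left(-138\right) = -7 - 64 \left(-138\right) = -7 - -8832 = -7 + 8832 = 8825$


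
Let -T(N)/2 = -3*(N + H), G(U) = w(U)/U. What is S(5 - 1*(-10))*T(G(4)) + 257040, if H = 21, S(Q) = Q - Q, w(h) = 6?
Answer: 257040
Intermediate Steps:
S(Q) = 0
G(U) = 6/U
T(N) = 126 + 6*N (T(N) = -(-6)*(N + 21) = -(-6)*(21 + N) = -2*(-63 - 3*N) = 126 + 6*N)
S(5 - 1*(-10))*T(G(4)) + 257040 = 0*(126 + 6*(6/4)) + 257040 = 0*(126 + 6*(6*(1/4))) + 257040 = 0*(126 + 6*(3/2)) + 257040 = 0*(126 + 9) + 257040 = 0*135 + 257040 = 0 + 257040 = 257040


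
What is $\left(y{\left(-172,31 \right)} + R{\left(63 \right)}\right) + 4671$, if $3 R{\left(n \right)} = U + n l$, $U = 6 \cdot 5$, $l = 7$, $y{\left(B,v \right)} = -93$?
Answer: $4735$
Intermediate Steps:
$U = 30$
$R{\left(n \right)} = 10 + \frac{7 n}{3}$ ($R{\left(n \right)} = \frac{30 + n 7}{3} = \frac{30 + 7 n}{3} = 10 + \frac{7 n}{3}$)
$\left(y{\left(-172,31 \right)} + R{\left(63 \right)}\right) + 4671 = \left(-93 + \left(10 + \frac{7}{3} \cdot 63\right)\right) + 4671 = \left(-93 + \left(10 + 147\right)\right) + 4671 = \left(-93 + 157\right) + 4671 = 64 + 4671 = 4735$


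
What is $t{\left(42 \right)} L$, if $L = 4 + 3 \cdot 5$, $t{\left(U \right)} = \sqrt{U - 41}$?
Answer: $19$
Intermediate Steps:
$t{\left(U \right)} = \sqrt{-41 + U}$
$L = 19$ ($L = 4 + 15 = 19$)
$t{\left(42 \right)} L = \sqrt{-41 + 42} \cdot 19 = \sqrt{1} \cdot 19 = 1 \cdot 19 = 19$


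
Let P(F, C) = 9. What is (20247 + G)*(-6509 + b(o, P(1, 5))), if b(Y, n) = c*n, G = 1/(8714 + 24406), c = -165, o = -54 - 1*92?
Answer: -2680310822077/16560 ≈ -1.6185e+8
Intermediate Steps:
o = -146 (o = -54 - 92 = -146)
G = 1/33120 ≈ 3.0193e-5
b(Y, n) = -165*n
(20247 + G)*(-6509 + b(o, P(1, 5))) = (20247 + 1/33120)*(-6509 - 165*9) = 670580641*(-6509 - 1485)/33120 = (670580641/33120)*(-7994) = -2680310822077/16560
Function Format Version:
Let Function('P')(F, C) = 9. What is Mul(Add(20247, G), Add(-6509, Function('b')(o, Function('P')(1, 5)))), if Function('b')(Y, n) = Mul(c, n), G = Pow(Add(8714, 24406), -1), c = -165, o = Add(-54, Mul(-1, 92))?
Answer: Rational(-2680310822077, 16560) ≈ -1.6185e+8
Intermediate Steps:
o = -146 (o = Add(-54, -92) = -146)
G = Rational(1, 33120) (G = Pow(33120, -1) = Rational(1, 33120) ≈ 3.0193e-5)
Function('b')(Y, n) = Mul(-165, n)
Mul(Add(20247, G), Add(-6509, Function('b')(o, Function('P')(1, 5)))) = Mul(Add(20247, Rational(1, 33120)), Add(-6509, Mul(-165, 9))) = Mul(Rational(670580641, 33120), Add(-6509, -1485)) = Mul(Rational(670580641, 33120), -7994) = Rational(-2680310822077, 16560)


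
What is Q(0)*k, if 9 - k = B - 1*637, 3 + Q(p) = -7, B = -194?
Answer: -8400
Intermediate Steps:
Q(p) = -10 (Q(p) = -3 - 7 = -10)
k = 840 (k = 9 - (-194 - 1*637) = 9 - (-194 - 637) = 9 - 1*(-831) = 9 + 831 = 840)
Q(0)*k = -10*840 = -8400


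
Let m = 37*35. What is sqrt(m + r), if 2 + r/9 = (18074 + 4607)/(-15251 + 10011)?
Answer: sqrt(8498429810)/2620 ≈ 35.186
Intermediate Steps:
r = -298449/5240 (r = -18 + 9*((18074 + 4607)/(-15251 + 10011)) = -18 + 9*(22681/(-5240)) = -18 + 9*(22681*(-1/5240)) = -18 + 9*(-22681/5240) = -18 - 204129/5240 = -298449/5240 ≈ -56.956)
m = 1295
sqrt(m + r) = sqrt(1295 - 298449/5240) = sqrt(6487351/5240) = sqrt(8498429810)/2620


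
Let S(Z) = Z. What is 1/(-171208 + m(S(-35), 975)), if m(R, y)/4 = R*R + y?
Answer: -1/162408 ≈ -6.1573e-6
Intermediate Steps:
m(R, y) = 4*y + 4*R² (m(R, y) = 4*(R*R + y) = 4*(R² + y) = 4*(y + R²) = 4*y + 4*R²)
1/(-171208 + m(S(-35), 975)) = 1/(-171208 + (4*975 + 4*(-35)²)) = 1/(-171208 + (3900 + 4*1225)) = 1/(-171208 + (3900 + 4900)) = 1/(-171208 + 8800) = 1/(-162408) = -1/162408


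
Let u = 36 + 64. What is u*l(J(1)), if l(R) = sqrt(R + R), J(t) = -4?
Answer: 200*I*sqrt(2) ≈ 282.84*I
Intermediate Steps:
l(R) = sqrt(2)*sqrt(R) (l(R) = sqrt(2*R) = sqrt(2)*sqrt(R))
u = 100
u*l(J(1)) = 100*(sqrt(2)*sqrt(-4)) = 100*(sqrt(2)*(2*I)) = 100*(2*I*sqrt(2)) = 200*I*sqrt(2)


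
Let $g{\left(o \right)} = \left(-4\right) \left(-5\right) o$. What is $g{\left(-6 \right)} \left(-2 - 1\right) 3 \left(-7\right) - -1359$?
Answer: $-6201$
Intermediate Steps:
$g{\left(o \right)} = 20 o$
$g{\left(-6 \right)} \left(-2 - 1\right) 3 \left(-7\right) - -1359 = 20 \left(-6\right) \left(-2 - 1\right) 3 \left(-7\right) - -1359 = - 120 \left(\left(-3\right) 3\right) \left(-7\right) + 1359 = \left(-120\right) \left(-9\right) \left(-7\right) + 1359 = 1080 \left(-7\right) + 1359 = -7560 + 1359 = -6201$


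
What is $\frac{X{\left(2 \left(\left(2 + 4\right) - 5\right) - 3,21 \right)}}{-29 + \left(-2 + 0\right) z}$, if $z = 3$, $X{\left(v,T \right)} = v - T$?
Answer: $\frac{22}{35} \approx 0.62857$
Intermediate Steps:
$\frac{X{\left(2 \left(\left(2 + 4\right) - 5\right) - 3,21 \right)}}{-29 + \left(-2 + 0\right) z} = \frac{\left(2 \left(\left(2 + 4\right) - 5\right) - 3\right) - 21}{-29 + \left(-2 + 0\right) 3} = \frac{\left(2 \left(6 - 5\right) - 3\right) - 21}{-29 - 6} = \frac{\left(2 \cdot 1 - 3\right) - 21}{-29 - 6} = \frac{\left(2 - 3\right) - 21}{-35} = - \frac{-1 - 21}{35} = \left(- \frac{1}{35}\right) \left(-22\right) = \frac{22}{35}$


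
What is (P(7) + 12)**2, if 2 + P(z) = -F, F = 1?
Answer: 81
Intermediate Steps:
P(z) = -3 (P(z) = -2 - 1*1 = -2 - 1 = -3)
(P(7) + 12)**2 = (-3 + 12)**2 = 9**2 = 81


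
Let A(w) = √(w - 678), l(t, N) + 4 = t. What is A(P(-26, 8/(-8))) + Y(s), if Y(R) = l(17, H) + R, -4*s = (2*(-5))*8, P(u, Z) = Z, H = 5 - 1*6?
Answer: 33 + I*√679 ≈ 33.0 + 26.058*I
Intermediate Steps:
H = -1 (H = 5 - 6 = -1)
s = 20 (s = -2*(-5)*8/4 = -(-5)*8/2 = -¼*(-80) = 20)
l(t, N) = -4 + t
Y(R) = 13 + R (Y(R) = (-4 + 17) + R = 13 + R)
A(w) = √(-678 + w)
A(P(-26, 8/(-8))) + Y(s) = √(-678 + 8/(-8)) + (13 + 20) = √(-678 + 8*(-⅛)) + 33 = √(-678 - 1) + 33 = √(-679) + 33 = I*√679 + 33 = 33 + I*√679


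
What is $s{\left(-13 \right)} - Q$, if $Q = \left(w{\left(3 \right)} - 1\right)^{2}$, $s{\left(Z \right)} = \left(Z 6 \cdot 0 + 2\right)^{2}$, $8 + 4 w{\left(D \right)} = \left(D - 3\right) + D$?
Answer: $- \frac{17}{16} \approx -1.0625$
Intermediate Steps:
$w{\left(D \right)} = - \frac{11}{4} + \frac{D}{2}$ ($w{\left(D \right)} = -2 + \frac{\left(D - 3\right) + D}{4} = -2 + \frac{\left(-3 + D\right) + D}{4} = -2 + \frac{-3 + 2 D}{4} = -2 + \left(- \frac{3}{4} + \frac{D}{2}\right) = - \frac{11}{4} + \frac{D}{2}$)
$s{\left(Z \right)} = 4$ ($s{\left(Z \right)} = \left(6 Z 0 + 2\right)^{2} = \left(0 + 2\right)^{2} = 2^{2} = 4$)
$Q = \frac{81}{16}$ ($Q = \left(\left(- \frac{11}{4} + \frac{1}{2} \cdot 3\right) - 1\right)^{2} = \left(\left(- \frac{11}{4} + \frac{3}{2}\right) - 1\right)^{2} = \left(- \frac{5}{4} - 1\right)^{2} = \left(- \frac{9}{4}\right)^{2} = \frac{81}{16} \approx 5.0625$)
$s{\left(-13 \right)} - Q = 4 - \frac{81}{16} = - \frac{17}{16}$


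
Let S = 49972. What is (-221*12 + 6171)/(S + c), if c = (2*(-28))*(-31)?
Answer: 1173/17236 ≈ 0.068055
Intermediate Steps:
c = 1736 (c = -56*(-31) = 1736)
(-221*12 + 6171)/(S + c) = (-221*12 + 6171)/(49972 + 1736) = (-2652 + 6171)/51708 = 3519*(1/51708) = 1173/17236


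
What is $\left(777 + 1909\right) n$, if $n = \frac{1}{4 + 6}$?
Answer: $\frac{1343}{5} \approx 268.6$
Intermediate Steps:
$n = \frac{1}{10} \approx 0.1$
$\left(777 + 1909\right) n = \left(777 + 1909\right) \frac{1}{10} = 2686 \cdot \frac{1}{10} = \frac{1343}{5}$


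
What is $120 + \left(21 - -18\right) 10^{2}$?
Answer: $4020$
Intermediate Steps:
$120 + \left(21 - -18\right) 10^{2} = 120 + \left(21 + 18\right) 100 = 120 + 39 \cdot 100 = 120 + 3900 = 4020$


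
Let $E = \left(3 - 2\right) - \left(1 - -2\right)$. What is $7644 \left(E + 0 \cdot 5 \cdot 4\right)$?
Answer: $-15288$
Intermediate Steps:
$E = -2$ ($E = \left(3 - 2\right) - \left(1 + 2\right) = 1 - 3 = -2$)
$7644 \left(E + 0 \cdot 5 \cdot 4\right) = 7644 \left(-2 + 0 \cdot 5 \cdot 4\right) = 7644 \left(-2 + 0 \cdot 20\right) = 7644 \left(-2 + 0\right) = 7644 \left(-2\right) = -15288$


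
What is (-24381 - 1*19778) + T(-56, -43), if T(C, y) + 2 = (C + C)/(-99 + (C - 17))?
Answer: -1898895/43 ≈ -44160.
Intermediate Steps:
T(C, y) = -2 + 2*C/(-116 + C) (T(C, y) = -2 + (C + C)/(-99 + (C - 17)) = -2 + (2*C)/(-99 + (-17 + C)) = -2 + (2*C)/(-116 + C) = -2 + 2*C/(-116 + C))
(-24381 - 1*19778) + T(-56, -43) = (-24381 - 1*19778) + 232/(-116 - 56) = (-24381 - 19778) + 232/(-172) = -44159 + 232*(-1/172) = -44159 - 58/43 = -1898895/43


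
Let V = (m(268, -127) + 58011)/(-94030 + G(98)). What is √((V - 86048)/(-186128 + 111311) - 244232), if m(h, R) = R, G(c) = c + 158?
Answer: I*√37104020694925951599590/389771631 ≈ 494.2*I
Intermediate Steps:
G(c) = 158 + c
V = -28942/46887 (V = (-127 + 58011)/(-94030 + (158 + 98)) = 57884/(-94030 + 256) = 57884/(-93774) = 57884*(-1/93774) = -28942/46887 ≈ -0.61727)
√((V - 86048)/(-186128 + 111311) - 244232) = √((-28942/46887 - 86048)/(-186128 + 111311) - 244232) = √(-4034561518/46887/(-74817) - 244232) = √(-4034561518/46887*(-1/74817) - 244232) = √(4034561518/3507944679 - 244232) = √(-856748310280010/3507944679) = I*√37104020694925951599590/389771631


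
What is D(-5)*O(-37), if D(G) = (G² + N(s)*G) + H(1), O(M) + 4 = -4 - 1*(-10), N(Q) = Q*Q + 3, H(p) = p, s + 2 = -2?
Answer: -138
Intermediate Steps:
s = -4 (s = -2 - 2 = -4)
N(Q) = 3 + Q² (N(Q) = Q² + 3 = 3 + Q²)
O(M) = 2 (O(M) = -4 + (-4 - 1*(-10)) = -4 + (-4 + 10) = -4 + 6 = 2)
D(G) = 1 + G² + 19*G (D(G) = (G² + (3 + (-4)²)*G) + 1 = (G² + (3 + 16)*G) + 1 = (G² + 19*G) + 1 = 1 + G² + 19*G)
D(-5)*O(-37) = (1 + (-5)² + 19*(-5))*2 = (1 + 25 - 95)*2 = -69*2 = -138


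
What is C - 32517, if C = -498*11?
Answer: -37995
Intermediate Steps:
C = -5478
C - 32517 = -5478 - 32517 = -37995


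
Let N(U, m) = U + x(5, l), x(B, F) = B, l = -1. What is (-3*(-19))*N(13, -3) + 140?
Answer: 1166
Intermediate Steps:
N(U, m) = 5 + U (N(U, m) = U + 5 = 5 + U)
(-3*(-19))*N(13, -3) + 140 = (-3*(-19))*(5 + 13) + 140 = 57*18 + 140 = 1026 + 140 = 1166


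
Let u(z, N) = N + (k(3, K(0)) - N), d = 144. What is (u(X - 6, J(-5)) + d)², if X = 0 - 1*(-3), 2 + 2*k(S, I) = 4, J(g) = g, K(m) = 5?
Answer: 21025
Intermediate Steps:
k(S, I) = 1 (k(S, I) = -1 + (½)*4 = -1 + 2 = 1)
X = 3 (X = 0 + 3 = 3)
u(z, N) = 1 (u(z, N) = N + (1 - N) = 1)
(u(X - 6, J(-5)) + d)² = (1 + 144)² = 145² = 21025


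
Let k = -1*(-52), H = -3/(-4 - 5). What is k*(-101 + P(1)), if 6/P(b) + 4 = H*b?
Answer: -58708/11 ≈ -5337.1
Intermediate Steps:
H = 1/3 (H = -3/(-9) = -3*(-1/9) = 1/3 ≈ 0.33333)
P(b) = 6/(-4 + b/3)
k = 52
k*(-101 + P(1)) = 52*(-101 + 18/(-12 + 1)) = 52*(-101 + 18/(-11)) = 52*(-101 + 18*(-1/11)) = 52*(-101 - 18/11) = 52*(-1129/11) = -58708/11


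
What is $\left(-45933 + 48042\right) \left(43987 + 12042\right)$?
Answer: $118165161$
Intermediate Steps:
$\left(-45933 + 48042\right) \left(43987 + 12042\right) = 2109 \cdot 56029 = 118165161$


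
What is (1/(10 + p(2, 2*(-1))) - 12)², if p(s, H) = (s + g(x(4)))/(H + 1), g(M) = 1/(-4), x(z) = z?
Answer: 153664/1089 ≈ 141.11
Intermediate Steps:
g(M) = -¼
p(s, H) = (-¼ + s)/(1 + H) (p(s, H) = (s - ¼)/(H + 1) = (-¼ + s)/(1 + H))
(1/(10 + p(2, 2*(-1))) - 12)² = (1/(10 + (-¼ + 2)/(1 + 2*(-1))) - 12)² = (1/(10 + (7/4)/(1 - 2)) - 12)² = (1/(10 + (7/4)/(-1)) - 12)² = (1/(10 - 1*7/4) - 12)² = (1/(10 - 7/4) - 12)² = (1/(33/4) - 12)² = (4/33 - 12)² = (-392/33)² = 153664/1089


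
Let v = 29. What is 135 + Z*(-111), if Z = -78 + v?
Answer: 5574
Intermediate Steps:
Z = -49 (Z = -78 + 29 = -49)
135 + Z*(-111) = 135 - 49*(-111) = 135 + 5439 = 5574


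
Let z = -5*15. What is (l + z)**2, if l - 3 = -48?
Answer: 14400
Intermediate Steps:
l = -45 (l = 3 - 48 = -45)
z = -75
(l + z)**2 = (-45 - 75)**2 = (-120)**2 = 14400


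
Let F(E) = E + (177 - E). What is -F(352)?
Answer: -177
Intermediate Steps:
F(E) = 177
-F(352) = -1*177 = -177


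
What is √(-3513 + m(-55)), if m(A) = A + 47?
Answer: I*√3521 ≈ 59.338*I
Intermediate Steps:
m(A) = 47 + A
√(-3513 + m(-55)) = √(-3513 + (47 - 55)) = √(-3513 - 8) = √(-3521) = I*√3521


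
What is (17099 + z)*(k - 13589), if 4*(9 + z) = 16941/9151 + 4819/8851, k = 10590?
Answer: -4151400607242045/80995501 ≈ -5.1255e+7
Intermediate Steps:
z = -680448644/80995501 (z = -9 + (16941/9151 + 4819/8851)/4 = -9 + (¼)*(194043460/80995501) = -9 + 48510865/80995501 = -680448644/80995501 ≈ -8.4011)
(17099 + z)*(k - 13589) = (17099 - 680448644/80995501)*(10590 - 13589) = (1384261622955/80995501)*(-2999) = -4151400607242045/80995501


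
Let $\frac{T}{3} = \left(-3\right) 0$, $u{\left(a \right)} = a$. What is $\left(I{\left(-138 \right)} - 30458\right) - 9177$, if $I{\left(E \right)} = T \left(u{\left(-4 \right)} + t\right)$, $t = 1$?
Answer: $-39635$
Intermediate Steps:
$T = 0$ ($T = 3 \left(\left(-3\right) 0\right) = 3 \cdot 0 = 0$)
$I{\left(E \right)} = 0$ ($I{\left(E \right)} = 0 \left(-4 + 1\right) = 0 \left(-3\right) = 0$)
$\left(I{\left(-138 \right)} - 30458\right) - 9177 = \left(0 - 30458\right) - 9177 = -30458 - 9177 = -39635$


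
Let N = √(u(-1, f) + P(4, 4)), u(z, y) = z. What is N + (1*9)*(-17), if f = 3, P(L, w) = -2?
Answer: -153 + I*√3 ≈ -153.0 + 1.732*I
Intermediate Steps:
N = I*√3 (N = √(-1 - 2) = √(-3) = I*√3 ≈ 1.732*I)
N + (1*9)*(-17) = I*√3 + (1*9)*(-17) = I*√3 + 9*(-17) = I*√3 - 153 = -153 + I*√3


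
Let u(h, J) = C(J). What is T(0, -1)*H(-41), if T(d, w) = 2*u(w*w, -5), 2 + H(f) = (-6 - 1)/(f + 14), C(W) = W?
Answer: 470/27 ≈ 17.407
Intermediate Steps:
u(h, J) = J
H(f) = -2 - 7/(14 + f) (H(f) = -2 + (-6 - 1)/(f + 14) = -2 - 7/(14 + f))
T(d, w) = -10 (T(d, w) = 2*(-5) = -10)
T(0, -1)*H(-41) = -10*(-35 - 2*(-41))/(14 - 41) = -10*(-35 + 82)/(-27) = -(-10)*47/27 = -10*(-47/27) = 470/27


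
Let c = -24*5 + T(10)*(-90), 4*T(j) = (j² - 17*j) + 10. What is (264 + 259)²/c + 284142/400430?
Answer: 477733531/2141430 ≈ 223.09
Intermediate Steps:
T(j) = 5/2 - 17*j/4 + j²/4 (T(j) = ((j² - 17*j) + 10)/4 = (10 + j² - 17*j)/4 = 5/2 - 17*j/4 + j²/4)
c = 1230 (c = -24*5 + (5/2 - 17/4*10 + (¼)*10²)*(-90) = -120 + (5/2 - 85/2 + (¼)*100)*(-90) = -120 + (5/2 - 85/2 + 25)*(-90) = -120 - 15*(-90) = -120 + 1350 = 1230)
(264 + 259)²/c + 284142/400430 = (264 + 259)²/1230 + 284142/400430 = 523²*(1/1230) + 284142*(1/400430) = 273529*(1/1230) + 6177/8705 = 273529/1230 + 6177/8705 = 477733531/2141430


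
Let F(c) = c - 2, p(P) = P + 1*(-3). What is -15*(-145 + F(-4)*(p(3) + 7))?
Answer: 2805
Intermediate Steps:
p(P) = -3 + P (p(P) = P - 3 = -3 + P)
F(c) = -2 + c
-15*(-145 + F(-4)*(p(3) + 7)) = -15*(-145 + (-2 - 4)*((-3 + 3) + 7)) = -15*(-145 - 6*(0 + 7)) = -15*(-145 - 6*7) = -15*(-145 - 42) = -15*(-187) = 2805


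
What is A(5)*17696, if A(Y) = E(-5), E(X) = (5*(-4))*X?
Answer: 1769600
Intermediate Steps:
E(X) = -20*X
A(Y) = 100 (A(Y) = -20*(-5) = 100)
A(5)*17696 = 100*17696 = 1769600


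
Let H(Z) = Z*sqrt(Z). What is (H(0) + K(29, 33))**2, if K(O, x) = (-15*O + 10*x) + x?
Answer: 5184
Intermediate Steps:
H(Z) = Z**(3/2)
K(O, x) = -15*O + 11*x
(H(0) + K(29, 33))**2 = (0**(3/2) + (-15*29 + 11*33))**2 = (0 + (-435 + 363))**2 = (0 - 72)**2 = (-72)**2 = 5184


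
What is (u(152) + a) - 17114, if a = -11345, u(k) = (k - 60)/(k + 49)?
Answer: -5720167/201 ≈ -28459.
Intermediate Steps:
u(k) = (-60 + k)/(49 + k)
(u(152) + a) - 17114 = ((-60 + 152)/(49 + 152) - 11345) - 17114 = (92/201 - 11345) - 17114 = -2280253/201 - 17114 = -5720167/201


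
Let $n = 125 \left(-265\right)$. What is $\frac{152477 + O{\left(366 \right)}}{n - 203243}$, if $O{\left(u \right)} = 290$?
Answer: $- \frac{152767}{236368} \approx -0.64631$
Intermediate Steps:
$n = -33125$
$\frac{152477 + O{\left(366 \right)}}{n - 203243} = \frac{152477 + 290}{-33125 - 203243} = \frac{152767}{-236368} = 152767 \left(- \frac{1}{236368}\right) = - \frac{152767}{236368}$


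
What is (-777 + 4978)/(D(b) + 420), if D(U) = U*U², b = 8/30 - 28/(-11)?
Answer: 18871417125/1986589844 ≈ 9.4994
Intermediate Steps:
b = 464/165 (b = 8*(1/30) - 28*(-1/11) = 4/15 + 28/11 = 464/165 ≈ 2.8121)
D(U) = U³
(-777 + 4978)/(D(b) + 420) = (-777 + 4978)/((464/165)³ + 420) = 4201/(99897344/4492125 + 420) = 4201/(1986589844/4492125) = 4201*(4492125/1986589844) = 18871417125/1986589844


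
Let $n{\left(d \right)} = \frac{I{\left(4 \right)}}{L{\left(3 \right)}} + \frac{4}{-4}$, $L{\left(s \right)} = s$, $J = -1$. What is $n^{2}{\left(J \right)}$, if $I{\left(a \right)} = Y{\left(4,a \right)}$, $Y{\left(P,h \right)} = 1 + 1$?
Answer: $\frac{1}{9} \approx 0.11111$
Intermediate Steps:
$Y{\left(P,h \right)} = 2$
$I{\left(a \right)} = 2$
$n{\left(d \right)} = - \frac{1}{3}$ ($n{\left(d \right)} = \frac{2}{3} + \frac{4}{-4} = 2 \cdot \frac{1}{3} + 4 \left(- \frac{1}{4}\right) = \frac{2}{3} - 1 = - \frac{1}{3}$)
$n^{2}{\left(J \right)} = \left(- \frac{1}{3}\right)^{2} = \frac{1}{9}$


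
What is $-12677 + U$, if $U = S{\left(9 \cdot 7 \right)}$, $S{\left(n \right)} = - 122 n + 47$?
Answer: $-20316$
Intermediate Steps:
$S{\left(n \right)} = 47 - 122 n$
$U = -7639$ ($U = 47 - 122 \cdot 9 \cdot 7 = 47 - 7686 = -7639$)
$-12677 + U = -12677 - 7639 = -20316$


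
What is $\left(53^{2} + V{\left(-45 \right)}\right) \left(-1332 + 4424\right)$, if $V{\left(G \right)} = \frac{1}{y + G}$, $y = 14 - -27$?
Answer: $8684655$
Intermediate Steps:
$y = 41$ ($y = 14 + 27 = 41$)
$V{\left(G \right)} = \frac{1}{41 + G}$
$\left(53^{2} + V{\left(-45 \right)}\right) \left(-1332 + 4424\right) = \left(53^{2} + \frac{1}{41 - 45}\right) \left(-1332 + 4424\right) = \left(2809 + \frac{1}{-4}\right) 3092 = \left(2809 - \frac{1}{4}\right) 3092 = \frac{11235}{4} \cdot 3092 = 8684655$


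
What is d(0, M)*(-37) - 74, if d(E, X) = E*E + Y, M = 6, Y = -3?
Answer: 37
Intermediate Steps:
d(E, X) = -3 + E**2 (d(E, X) = E*E - 3 = E**2 - 3 = -3 + E**2)
d(0, M)*(-37) - 74 = (-3 + 0**2)*(-37) - 74 = (-3 + 0)*(-37) - 74 = -3*(-37) - 74 = 111 - 74 = 37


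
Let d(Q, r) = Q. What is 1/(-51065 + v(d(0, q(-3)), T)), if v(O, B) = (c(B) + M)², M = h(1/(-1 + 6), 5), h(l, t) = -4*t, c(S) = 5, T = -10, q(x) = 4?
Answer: -1/50840 ≈ -1.9670e-5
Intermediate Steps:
M = -20 (M = -4*5 = -20)
v(O, B) = 225 (v(O, B) = (5 - 20)² = (-15)² = 225)
1/(-51065 + v(d(0, q(-3)), T)) = 1/(-51065 + 225) = 1/(-50840) = -1/50840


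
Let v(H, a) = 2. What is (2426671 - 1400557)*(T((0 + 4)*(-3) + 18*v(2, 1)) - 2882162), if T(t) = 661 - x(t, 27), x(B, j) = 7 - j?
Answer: -2956727994834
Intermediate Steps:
T(t) = 681 (T(t) = 661 - (7 - 1*27) = 661 - (7 - 27) = 661 - 1*(-20) = 661 + 20 = 681)
(2426671 - 1400557)*(T((0 + 4)*(-3) + 18*v(2, 1)) - 2882162) = (2426671 - 1400557)*(681 - 2882162) = 1026114*(-2881481) = -2956727994834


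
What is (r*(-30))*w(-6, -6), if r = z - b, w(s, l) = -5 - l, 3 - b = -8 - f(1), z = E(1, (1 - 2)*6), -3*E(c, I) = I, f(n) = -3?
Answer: 180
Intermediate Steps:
E(c, I) = -I/3
z = 2 (z = -(1 - 2)*6/3 = -(-1)*6/3 = -1/3*(-6) = 2)
b = 8 (b = 3 - (-8 - 1*(-3)) = 3 - (-8 + 3) = 3 - 1*(-5) = 3 + 5 = 8)
r = -6 (r = 2 - 1*8 = 2 - 8 = -6)
(r*(-30))*w(-6, -6) = (-6*(-30))*(-5 - 1*(-6)) = 180*(-5 + 6) = 180*1 = 180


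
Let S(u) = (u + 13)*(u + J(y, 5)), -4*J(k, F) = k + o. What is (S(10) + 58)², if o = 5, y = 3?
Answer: 58564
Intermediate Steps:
J(k, F) = -5/4 - k/4 (J(k, F) = -(k + 5)/4 = -(5 + k)/4 = -5/4 - k/4)
S(u) = (-2 + u)*(13 + u) (S(u) = (u + 13)*(u + (-5/4 - ¼*3)) = (13 + u)*(u + (-5/4 - ¾)) = (13 + u)*(u - 2) = (13 + u)*(-2 + u) = (-2 + u)*(13 + u))
(S(10) + 58)² = ((-26 + 10² + 11*10) + 58)² = ((-26 + 100 + 110) + 58)² = (184 + 58)² = 242² = 58564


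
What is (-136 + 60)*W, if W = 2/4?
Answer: -38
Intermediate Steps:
W = ½ (W = (¼)*2 = ½ ≈ 0.50000)
(-136 + 60)*W = (-136 + 60)*(½) = -76*½ = -38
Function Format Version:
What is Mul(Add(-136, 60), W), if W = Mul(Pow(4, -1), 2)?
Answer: -38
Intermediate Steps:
W = Rational(1, 2) (W = Mul(Rational(1, 4), 2) = Rational(1, 2) ≈ 0.50000)
Mul(Add(-136, 60), W) = Mul(Add(-136, 60), Rational(1, 2)) = Mul(-76, Rational(1, 2)) = -38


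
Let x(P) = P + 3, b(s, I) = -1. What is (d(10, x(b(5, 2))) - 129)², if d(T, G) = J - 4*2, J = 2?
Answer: 18225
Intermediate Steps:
x(P) = 3 + P
d(T, G) = -6 (d(T, G) = 2 - 4*2 = 2 - 8 = -6)
(d(10, x(b(5, 2))) - 129)² = (-6 - 129)² = (-135)² = 18225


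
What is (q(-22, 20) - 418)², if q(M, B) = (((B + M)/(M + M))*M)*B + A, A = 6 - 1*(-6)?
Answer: 181476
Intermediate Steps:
A = 12 (A = 6 + 6 = 12)
q(M, B) = 12 + B*(B/2 + M/2) (q(M, B) = (((B + M)/(M + M))*M)*B + 12 = (((B + M)/((2*M)))*M)*B + 12 = (((B + M)*(1/(2*M)))*M)*B + 12 = (((B + M)/(2*M))*M)*B + 12 = (B/2 + M/2)*B + 12 = B*(B/2 + M/2) + 12 = 12 + B*(B/2 + M/2))
(q(-22, 20) - 418)² = ((12 + (½)*20² + (½)*20*(-22)) - 418)² = ((12 + (½)*400 - 220) - 418)² = ((12 + 200 - 220) - 418)² = (-8 - 418)² = (-426)² = 181476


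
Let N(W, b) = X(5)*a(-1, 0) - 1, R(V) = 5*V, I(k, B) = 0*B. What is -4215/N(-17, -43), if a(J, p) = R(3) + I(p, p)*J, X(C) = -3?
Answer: 4215/46 ≈ 91.630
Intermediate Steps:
I(k, B) = 0
a(J, p) = 15 (a(J, p) = 5*3 + 0*J = 15 + 0 = 15)
N(W, b) = -46 (N(W, b) = -3*15 - 1 = -45 - 1 = -46)
-4215/N(-17, -43) = -4215/(-46) = -4215*(-1/46) = 4215/46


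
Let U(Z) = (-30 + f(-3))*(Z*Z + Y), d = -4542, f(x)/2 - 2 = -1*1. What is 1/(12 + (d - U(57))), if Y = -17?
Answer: 1/85966 ≈ 1.1633e-5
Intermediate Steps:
f(x) = 2 (f(x) = 4 + 2*(-1*1) = 4 + 2*(-1) = 4 - 2 = 2)
U(Z) = 476 - 28*Z² (U(Z) = (-30 + 2)*(Z*Z - 17) = -28*(Z² - 17) = -28*(-17 + Z²) = 476 - 28*Z²)
1/(12 + (d - U(57))) = 1/(12 + (-4542 - (476 - 28*57²))) = 1/(12 + (-4542 - (476 - 28*3249))) = 1/(12 + (-4542 - (476 - 90972))) = 1/(12 + (-4542 - 1*(-90496))) = 1/(12 + (-4542 + 90496)) = 1/(12 + 85954) = 1/85966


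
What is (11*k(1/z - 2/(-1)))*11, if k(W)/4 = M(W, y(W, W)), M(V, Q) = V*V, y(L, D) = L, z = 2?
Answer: 3025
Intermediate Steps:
M(V, Q) = V**2
k(W) = 4*W**2
(11*k(1/z - 2/(-1)))*11 = (11*(4*(1/2 - 2/(-1))**2))*11 = (11*(4*(1*(1/2) - 2*(-1))**2))*11 = (11*(4*(1/2 + 2)**2))*11 = (11*(4*(5/2)**2))*11 = (11*(4*(25/4)))*11 = (11*25)*11 = 275*11 = 3025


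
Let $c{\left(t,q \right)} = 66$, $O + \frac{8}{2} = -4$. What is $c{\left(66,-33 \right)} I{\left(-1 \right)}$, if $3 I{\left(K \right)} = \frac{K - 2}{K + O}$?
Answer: $\frac{22}{3} \approx 7.3333$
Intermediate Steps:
$O = -8$ ($O = -4 - 4 = -8$)
$I{\left(K \right)} = \frac{-2 + K}{3 \left(-8 + K\right)}$ ($I{\left(K \right)} = \frac{\left(K - 2\right) \frac{1}{K - 8}}{3} = \frac{\left(-2 + K\right) \frac{1}{-8 + K}}{3} = \frac{\frac{1}{-8 + K} \left(-2 + K\right)}{3} = \frac{-2 + K}{3 \left(-8 + K\right)}$)
$c{\left(66,-33 \right)} I{\left(-1 \right)} = 66 \frac{-2 - 1}{3 \left(-8 - 1\right)} = 66 \cdot \frac{1}{3} \frac{1}{-9} \left(-3\right) = 66 \cdot \frac{1}{3} \left(- \frac{1}{9}\right) \left(-3\right) = 66 \cdot \frac{1}{9} = \frac{22}{3}$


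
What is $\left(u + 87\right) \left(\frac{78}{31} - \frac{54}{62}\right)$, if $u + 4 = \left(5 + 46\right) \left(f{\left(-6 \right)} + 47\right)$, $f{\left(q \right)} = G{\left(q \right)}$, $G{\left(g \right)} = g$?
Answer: $\frac{110874}{31} \approx 3576.6$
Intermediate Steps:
$f{\left(q \right)} = q$
$u = 2087$ ($u = -4 + \left(5 + 46\right) \left(-6 + 47\right) = -4 + 51 \cdot 41 = -4 + 2091 = 2087$)
$\left(u + 87\right) \left(\frac{78}{31} - \frac{54}{62}\right) = \left(2087 + 87\right) \left(\frac{78}{31} - \frac{54}{62}\right) = 2174 \left(78 \cdot \frac{1}{31} - \frac{27}{31}\right) = 2174 \left(\frac{78}{31} - \frac{27}{31}\right) = 2174 \cdot \frac{51}{31} = \frac{110874}{31}$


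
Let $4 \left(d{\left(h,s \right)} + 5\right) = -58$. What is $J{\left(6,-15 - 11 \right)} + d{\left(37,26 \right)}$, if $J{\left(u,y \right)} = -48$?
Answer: $- \frac{135}{2} \approx -67.5$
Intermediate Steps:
$d{\left(h,s \right)} = - \frac{39}{2}$ ($d{\left(h,s \right)} = -5 + \frac{1}{4} \left(-58\right) = -5 - \frac{29}{2} = - \frac{39}{2}$)
$J{\left(6,-15 - 11 \right)} + d{\left(37,26 \right)} = -48 - \frac{39}{2} = - \frac{135}{2}$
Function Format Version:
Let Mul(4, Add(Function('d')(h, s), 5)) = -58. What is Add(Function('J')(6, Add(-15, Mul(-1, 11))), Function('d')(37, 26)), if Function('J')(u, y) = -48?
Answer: Rational(-135, 2) ≈ -67.500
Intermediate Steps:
Function('d')(h, s) = Rational(-39, 2) (Function('d')(h, s) = Add(-5, Mul(Rational(1, 4), -58)) = Add(-5, Rational(-29, 2)) = Rational(-39, 2))
Add(Function('J')(6, Add(-15, Mul(-1, 11))), Function('d')(37, 26)) = Add(-48, Rational(-39, 2)) = Rational(-135, 2)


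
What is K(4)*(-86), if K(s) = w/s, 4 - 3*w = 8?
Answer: 86/3 ≈ 28.667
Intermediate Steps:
w = -4/3 (w = 4/3 - ⅓*8 = 4/3 - 8/3 = -4/3 ≈ -1.3333)
K(s) = -4/(3*s)
K(4)*(-86) = -4/3/4*(-86) = -4/3*¼*(-86) = -⅓*(-86) = 86/3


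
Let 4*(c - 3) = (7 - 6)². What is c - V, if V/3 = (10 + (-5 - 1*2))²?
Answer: -95/4 ≈ -23.750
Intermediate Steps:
V = 27 (V = 3*(10 + (-5 - 1*2))² = 3*(10 + (-5 - 2))² = 3*(10 - 7)² = 3*3² = 3*9 = 27)
c = 13/4 (c = 3 + (7 - 6)²/4 = 3 + (¼)*1² = 3 + (¼)*1 = 3 + ¼ = 13/4 ≈ 3.2500)
c - V = 13/4 - 1*27 = 13/4 - 27 = -95/4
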